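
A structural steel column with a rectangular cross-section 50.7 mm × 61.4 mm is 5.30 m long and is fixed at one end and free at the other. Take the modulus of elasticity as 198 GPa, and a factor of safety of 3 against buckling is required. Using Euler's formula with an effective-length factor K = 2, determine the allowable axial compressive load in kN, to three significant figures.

P_allow = 3.87 kN

Buckling occurs about the weak axis: I_min = h·b³/12 = 61.4×50.7³/12 = 666800 mm⁴ (b = 50.7 mm is the smaller dimension).
Effective length L_e = KL = 2×5.30 m = 10600 mm.
Euler critical load P_cr = π²EI/L_e² = π²×198000×666800/10600² = 11600 N.
P_allow = P_cr/n = 11600/3 = 3866 N.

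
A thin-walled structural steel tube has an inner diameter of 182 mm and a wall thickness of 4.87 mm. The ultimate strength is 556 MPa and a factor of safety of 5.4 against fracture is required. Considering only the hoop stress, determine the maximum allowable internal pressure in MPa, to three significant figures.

σ_allow = 556/5.4 = 103.0 MPa.
σ_h = pD/(2t) → p_allow = 2σ_allow t/D = 2×103.0×4.87/182 = 5.510 MPa.

p_allow = 5.51 MPa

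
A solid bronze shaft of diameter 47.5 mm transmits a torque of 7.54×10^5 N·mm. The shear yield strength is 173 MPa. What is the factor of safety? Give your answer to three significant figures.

n = 4.83

τ = 16T/(πd³) = 16×754000/(π×47.5³) = 35.83 MPa.
n = τ_limit/τ = 173/35.83 = 4.828.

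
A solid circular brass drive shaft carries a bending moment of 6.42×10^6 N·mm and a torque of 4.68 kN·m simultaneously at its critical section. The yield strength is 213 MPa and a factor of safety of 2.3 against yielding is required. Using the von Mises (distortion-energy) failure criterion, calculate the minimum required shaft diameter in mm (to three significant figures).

σ_allow = σ_y/n = 213/2.3 = 92.61 MPa.
For a solid shaft σ_b = 32M/(πd³) and τ = 16T/(πd³), so the von Mises stress is σ' = (16/πd³)·√(4M²+3T²).
√(4M²+3T²) = √(4×(6.420×10^6)² + 3×(4.680×10^6)²) = 1.518×10^7 N·mm.
d³ = 16×1.518×10^7/(π×92.61) = 835100 mm³.
d = 94.17 mm.

d = 94.2 mm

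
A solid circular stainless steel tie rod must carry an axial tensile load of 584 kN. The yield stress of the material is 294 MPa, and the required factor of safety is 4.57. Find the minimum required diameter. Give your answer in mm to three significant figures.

Allowable stress σ_allow = 294/4.57 = 64.33 MPa.
Required area A = F/σ_allow = 584000/64.33 = 9078 mm².
A = πd²/4 → d = √(4A/π) = 107.5 mm.

d = 108 mm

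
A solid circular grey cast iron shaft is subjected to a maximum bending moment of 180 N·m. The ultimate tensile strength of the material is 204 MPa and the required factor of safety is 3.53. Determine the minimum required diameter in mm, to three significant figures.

σ_allow = 204/3.53 = 57.79 MPa.
For a solid circular section σ = 32M/(πd³), so d³ = 32M/(π σ_allow) = 32×180000/(π×57.79) = 31730 mm³.
d = 31.66 mm.

d = 31.7 mm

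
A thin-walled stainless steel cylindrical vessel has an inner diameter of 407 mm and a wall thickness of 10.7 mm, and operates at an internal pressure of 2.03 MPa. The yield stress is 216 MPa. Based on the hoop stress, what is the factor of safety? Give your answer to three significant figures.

σ_h = pD/(2t) = 2.03×407/(2×10.7) = 38.61 MPa.
n = 216/38.61 = 5.595.

n = 5.59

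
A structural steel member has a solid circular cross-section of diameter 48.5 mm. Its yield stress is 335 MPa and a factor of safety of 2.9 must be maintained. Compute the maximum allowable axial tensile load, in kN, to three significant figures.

F_allow = 213 kN

σ_allow = 335/2.9 = 115.5 MPa.
A = πd²/4 = π×48.5²/4 = 1847 mm².
F_allow = σ_allow × A = 115.5×1847 = 213400 N.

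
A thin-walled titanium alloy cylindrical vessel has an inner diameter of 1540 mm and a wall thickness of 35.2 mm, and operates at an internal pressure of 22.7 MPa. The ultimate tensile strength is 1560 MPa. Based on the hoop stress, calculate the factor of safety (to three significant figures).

σ_h = pD/(2t) = 22.7×1540/(2×35.2) = 496.6 MPa.
n = 1560/496.6 = 3.142.

n = 3.14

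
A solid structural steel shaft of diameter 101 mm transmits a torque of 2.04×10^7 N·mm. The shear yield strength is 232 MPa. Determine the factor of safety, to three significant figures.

n = 2.30

τ = 16T/(πd³) = 16×2.0400×10^7/(π×101³) = 100.8 MPa.
n = τ_limit/τ = 232/100.8 = 2.301.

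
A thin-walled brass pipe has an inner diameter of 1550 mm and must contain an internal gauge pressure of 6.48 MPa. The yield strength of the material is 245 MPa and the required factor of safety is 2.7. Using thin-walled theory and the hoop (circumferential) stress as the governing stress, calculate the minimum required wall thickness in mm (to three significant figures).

t = 55.3 mm

σ_allow = 245/2.7 = 90.74 MPa.
Hoop stress σ_h = pD/(2t), so t = pD/(2σ_allow) = 6.48×1550/(2×90.74) = 55.34 mm.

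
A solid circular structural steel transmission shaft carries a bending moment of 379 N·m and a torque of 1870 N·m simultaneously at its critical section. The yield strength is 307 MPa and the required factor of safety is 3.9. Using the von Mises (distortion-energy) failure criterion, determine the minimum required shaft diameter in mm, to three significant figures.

σ_allow = σ_y/n = 307/3.9 = 78.72 MPa.
For a solid shaft σ_b = 32M/(πd³) and τ = 16T/(πd³), so the von Mises stress is σ' = (16/πd³)·√(4M²+3T²).
√(4M²+3T²) = √(4×(379000)² + 3×(1.870×10^6)²) = 3.326×10^6 N·mm.
d³ = 16×3.326×10^6/(π×78.72) = 215200 mm³.
d = 59.93 mm.

d = 59.9 mm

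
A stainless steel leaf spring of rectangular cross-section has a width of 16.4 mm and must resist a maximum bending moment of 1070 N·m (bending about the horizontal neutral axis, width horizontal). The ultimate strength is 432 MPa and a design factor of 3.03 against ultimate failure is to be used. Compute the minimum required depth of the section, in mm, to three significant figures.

h = 52.4 mm

σ_allow = 432/3.03 = 142.6 MPa.
For a rectangular section σ = 6M/(bh²), so h² = 6M/(b σ_allow) = 6×1070000/(16.4×142.6) = 2746 mm².
h = 52.40 mm.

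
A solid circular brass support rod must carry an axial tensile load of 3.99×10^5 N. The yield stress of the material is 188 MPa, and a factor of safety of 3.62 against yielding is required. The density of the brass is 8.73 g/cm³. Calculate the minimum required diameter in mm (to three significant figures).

d = 98.9 mm

Allowable stress σ_allow = 188/3.62 = 51.93 MPa.
Required area A = F/σ_allow = 399000/51.93 = 7683 mm².
A = πd²/4 → d = √(4A/π) = 98.90 mm.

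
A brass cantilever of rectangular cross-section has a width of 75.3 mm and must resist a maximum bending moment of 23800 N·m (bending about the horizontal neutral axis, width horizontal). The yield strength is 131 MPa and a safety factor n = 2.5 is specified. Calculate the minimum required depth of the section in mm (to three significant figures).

σ_allow = 131/2.5 = 52.40 MPa.
For a rectangular section σ = 6M/(bh²), so h² = 6M/(b σ_allow) = 6×2.3800×10^7/(75.3×52.40) = 36190 mm².
h = 190.2 mm.

h = 190 mm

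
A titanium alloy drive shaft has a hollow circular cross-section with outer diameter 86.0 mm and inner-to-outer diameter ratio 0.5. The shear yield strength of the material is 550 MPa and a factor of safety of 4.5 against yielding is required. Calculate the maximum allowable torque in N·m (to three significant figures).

τ_allow = 550/4.5 = 122.2 MPa.
For a hollow shaft T_allow = τ_allow·πd_o³(1−k⁴)/16 with 1−k⁴ = 0.9375, so πd_o³(1−k⁴)/16 = 117100 mm³.
T_allow = 122.2×117100 = 1.431×10^7 N·mm = 14310 N·m.

T_allow = 14300 N·m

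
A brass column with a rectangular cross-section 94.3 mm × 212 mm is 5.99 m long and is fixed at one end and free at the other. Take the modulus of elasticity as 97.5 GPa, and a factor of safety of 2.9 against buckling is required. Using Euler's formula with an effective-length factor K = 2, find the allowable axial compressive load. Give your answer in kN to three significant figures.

P_allow = 34.3 kN

Buckling occurs about the weak axis: I_min = h·b³/12 = 212×94.3³/12 = 1.481×10^7 mm⁴ (b = 94.3 mm is the smaller dimension).
Effective length L_e = KL = 2×5.99 m = 11980 mm.
Euler critical load P_cr = π²EI/L_e² = π²×97500×1.481×10^7/11980² = 99330 N.
P_allow = P_cr/n = 99330/2.9 = 34250 N.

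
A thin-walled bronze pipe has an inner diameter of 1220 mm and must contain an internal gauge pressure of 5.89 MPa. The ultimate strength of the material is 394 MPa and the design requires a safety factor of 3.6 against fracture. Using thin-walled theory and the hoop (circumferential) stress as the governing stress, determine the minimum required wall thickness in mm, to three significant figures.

σ_allow = 394/3.6 = 109.4 MPa.
Hoop stress σ_h = pD/(2t), so t = pD/(2σ_allow) = 5.89×1220/(2×109.4) = 32.83 mm.

t = 32.8 mm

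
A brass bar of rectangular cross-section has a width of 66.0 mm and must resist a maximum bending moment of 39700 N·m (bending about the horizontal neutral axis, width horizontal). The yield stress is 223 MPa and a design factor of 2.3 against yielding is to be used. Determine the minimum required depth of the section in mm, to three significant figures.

σ_allow = 223/2.3 = 96.96 MPa.
For a rectangular section σ = 6M/(bh²), so h² = 6M/(b σ_allow) = 6×3.9700×10^7/(66.0×96.96) = 37220 mm².
h = 192.9 mm.

h = 193 mm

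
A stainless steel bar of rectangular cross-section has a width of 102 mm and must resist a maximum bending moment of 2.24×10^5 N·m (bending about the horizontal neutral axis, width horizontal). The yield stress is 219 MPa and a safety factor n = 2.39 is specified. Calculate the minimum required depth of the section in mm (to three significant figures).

h = 379 mm

σ_allow = 219/2.39 = 91.63 MPa.
For a rectangular section σ = 6M/(bh²), so h² = 6M/(b σ_allow) = 6×2.2400×10^8/(102×91.63) = 143800 mm².
h = 379.2 mm.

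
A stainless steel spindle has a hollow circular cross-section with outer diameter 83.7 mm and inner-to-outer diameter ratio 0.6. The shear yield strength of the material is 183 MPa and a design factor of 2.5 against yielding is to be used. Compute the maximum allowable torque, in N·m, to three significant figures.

T_allow = 7340 N·m

τ_allow = 183/2.5 = 73.20 MPa.
For a hollow shaft T_allow = τ_allow·πd_o³(1−k⁴)/16 with 1−k⁴ = 0.8704, so πd_o³(1−k⁴)/16 = 100200 mm³.
T_allow = 73.20×100200 = 7.336×10^6 N·mm = 7336 N·m.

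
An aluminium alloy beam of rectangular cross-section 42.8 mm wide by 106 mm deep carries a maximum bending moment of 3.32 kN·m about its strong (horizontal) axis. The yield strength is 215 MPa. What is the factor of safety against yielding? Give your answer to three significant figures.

n = 5.19

Section modulus S = bh²/6 = 42.8×106²/6 = 80150 mm³.
σ = M/S = 3320000/80150 = 41.42 MPa.
n = 215/41.42 = 5.190.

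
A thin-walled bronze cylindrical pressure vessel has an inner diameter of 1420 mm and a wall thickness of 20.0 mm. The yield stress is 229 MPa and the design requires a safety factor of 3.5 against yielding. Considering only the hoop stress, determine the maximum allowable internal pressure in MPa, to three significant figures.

σ_allow = 229/3.5 = 65.43 MPa.
σ_h = pD/(2t) → p_allow = 2σ_allow t/D = 2×65.43×20.0/1420 = 1.843 MPa.

p_allow = 1.84 MPa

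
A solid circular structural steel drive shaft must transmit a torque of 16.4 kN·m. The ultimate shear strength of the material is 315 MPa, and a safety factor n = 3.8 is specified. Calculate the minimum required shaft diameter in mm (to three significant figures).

d = 100 mm

Allowable shear stress τ_allow = 315/3.8 = 82.89 MPa.
For a solid shaft τ = 16T/(πd³), so d³ = 16T/(π τ_allow) = 16×1.6400×10^7/(π×82.89) = 1.008×10^6 mm³.
d = (1.008×10^6)^(1/3) = 100.3 mm.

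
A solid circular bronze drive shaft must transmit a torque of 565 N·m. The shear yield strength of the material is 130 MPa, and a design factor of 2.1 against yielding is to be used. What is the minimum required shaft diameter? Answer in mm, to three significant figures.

d = 36.0 mm

Allowable shear stress τ_allow = 130/2.1 = 61.90 MPa.
For a solid shaft τ = 16T/(πd³), so d³ = 16T/(π τ_allow) = 16×565000/(π×61.90) = 46480 mm³.
d = (46480)^(1/3) = 35.96 mm.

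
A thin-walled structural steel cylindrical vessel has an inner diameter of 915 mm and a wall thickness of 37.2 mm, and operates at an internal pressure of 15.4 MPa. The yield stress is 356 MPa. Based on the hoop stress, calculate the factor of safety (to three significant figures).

n = 1.88

σ_h = pD/(2t) = 15.4×915/(2×37.2) = 189.4 MPa.
n = 356/189.4 = 1.880.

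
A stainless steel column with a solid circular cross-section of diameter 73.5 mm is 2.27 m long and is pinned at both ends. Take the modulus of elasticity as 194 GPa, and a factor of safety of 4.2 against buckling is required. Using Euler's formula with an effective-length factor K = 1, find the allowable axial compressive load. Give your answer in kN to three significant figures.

P_allow = 127 kN

I = πd⁴/64 = π×73.5⁴/64 = 1.433×10^6 mm⁴.
Effective length L_e = KL = 1×2.27 m = 2270 mm.
Euler critical load P_cr = π²EI/L_e² = π²×194000×1.433×10^6/2270² = 532300 N.
P_allow = P_cr/n = 532300/4.2 = 126700 N.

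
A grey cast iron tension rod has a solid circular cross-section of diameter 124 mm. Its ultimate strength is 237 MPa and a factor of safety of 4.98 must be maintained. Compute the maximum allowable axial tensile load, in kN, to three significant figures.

σ_allow = 237/4.98 = 47.59 MPa.
A = πd²/4 = π×124²/4 = 12080 mm².
F_allow = σ_allow × A = 47.59×12080 = 574700 N.

F_allow = 575 kN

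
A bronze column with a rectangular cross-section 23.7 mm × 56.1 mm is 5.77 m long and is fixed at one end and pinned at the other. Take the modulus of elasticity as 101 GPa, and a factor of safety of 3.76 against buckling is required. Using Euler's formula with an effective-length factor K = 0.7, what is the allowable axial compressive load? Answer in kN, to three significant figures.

P_allow = 1.01 kN

Buckling occurs about the weak axis: I_min = h·b³/12 = 56.1×23.7³/12 = 62230 mm⁴ (b = 23.7 mm is the smaller dimension).
Effective length L_e = KL = 0.7×5.77 m = 4039 mm.
Euler critical load P_cr = π²EI/L_e² = π²×101000×62230/4039² = 3803 N.
P_allow = P_cr/n = 3803/3.76 = 1011 N.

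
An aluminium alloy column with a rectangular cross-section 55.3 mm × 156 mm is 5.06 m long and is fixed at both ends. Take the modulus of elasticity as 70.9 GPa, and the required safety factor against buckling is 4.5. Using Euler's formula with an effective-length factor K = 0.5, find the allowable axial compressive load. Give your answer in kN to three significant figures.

Buckling occurs about the weak axis: I_min = h·b³/12 = 156×55.3³/12 = 2.198×10^6 mm⁴ (b = 55.3 mm is the smaller dimension).
Effective length L_e = KL = 0.5×5.06 m = 2530 mm.
Euler critical load P_cr = π²EI/L_e² = π²×70900×2.198×10^6/2530² = 240300 N.
P_allow = P_cr/n = 240300/4.5 = 53410 N.

P_allow = 53.4 kN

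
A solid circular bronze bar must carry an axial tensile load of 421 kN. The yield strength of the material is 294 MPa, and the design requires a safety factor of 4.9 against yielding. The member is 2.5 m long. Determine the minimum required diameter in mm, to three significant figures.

d = 94.5 mm

Allowable stress σ_allow = 294/4.9 = 60.00 MPa.
Required area A = F/σ_allow = 421000/60.00 = 7017 mm².
A = πd²/4 → d = √(4A/π) = 94.52 mm.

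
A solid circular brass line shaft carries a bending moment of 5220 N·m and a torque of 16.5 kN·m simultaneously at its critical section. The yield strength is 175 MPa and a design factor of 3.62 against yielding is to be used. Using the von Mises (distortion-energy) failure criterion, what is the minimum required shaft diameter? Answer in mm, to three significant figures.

σ_allow = σ_y/n = 175/3.62 = 48.34 MPa.
For a solid shaft σ_b = 32M/(πd³) and τ = 16T/(πd³), so the von Mises stress is σ' = (16/πd³)·√(4M²+3T²).
√(4M²+3T²) = √(4×(5.220×10^6)² + 3×(1.650×10^7)²) = 3.043×10^7 N·mm.
d³ = 16×3.043×10^7/(π×48.34) = 3.205×10^6 mm³.
d = 147.4 mm.

d = 147 mm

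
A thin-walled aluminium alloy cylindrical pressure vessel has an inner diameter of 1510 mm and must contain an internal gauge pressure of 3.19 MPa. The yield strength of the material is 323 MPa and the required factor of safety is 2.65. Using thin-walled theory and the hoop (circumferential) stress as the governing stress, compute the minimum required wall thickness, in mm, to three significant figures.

t = 19.8 mm

σ_allow = 323/2.65 = 121.9 MPa.
Hoop stress σ_h = pD/(2t), so t = pD/(2σ_allow) = 3.19×1510/(2×121.9) = 19.76 mm.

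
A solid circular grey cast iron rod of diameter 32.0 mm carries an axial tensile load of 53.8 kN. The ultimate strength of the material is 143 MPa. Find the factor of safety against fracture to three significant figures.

n = 2.14

A = πd²/4 = 804.2 mm².
σ = F/A = 53800/804.2 = 66.89 MPa.
n = 143/66.89 = 2.138.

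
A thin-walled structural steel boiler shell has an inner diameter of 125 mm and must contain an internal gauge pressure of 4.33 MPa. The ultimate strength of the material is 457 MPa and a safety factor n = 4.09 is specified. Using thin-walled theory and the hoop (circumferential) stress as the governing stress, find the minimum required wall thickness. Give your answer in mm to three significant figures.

σ_allow = 457/4.09 = 111.7 MPa.
Hoop stress σ_h = pD/(2t), so t = pD/(2σ_allow) = 4.33×125/(2×111.7) = 2.422 mm.

t = 2.42 mm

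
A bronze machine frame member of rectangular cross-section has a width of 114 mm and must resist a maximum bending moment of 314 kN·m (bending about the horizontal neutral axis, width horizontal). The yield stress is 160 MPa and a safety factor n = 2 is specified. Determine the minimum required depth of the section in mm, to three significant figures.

h = 455 mm

σ_allow = 160/2 = 80.00 MPa.
For a rectangular section σ = 6M/(bh²), so h² = 6M/(b σ_allow) = 6×3.1400×10^8/(114×80.00) = 206600 mm².
h = 454.5 mm.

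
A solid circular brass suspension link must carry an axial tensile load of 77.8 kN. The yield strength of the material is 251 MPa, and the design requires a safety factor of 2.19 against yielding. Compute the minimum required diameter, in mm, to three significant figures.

Allowable stress σ_allow = 251/2.19 = 114.6 MPa.
Required area A = F/σ_allow = 77800/114.6 = 678.8 mm².
A = πd²/4 → d = √(4A/π) = 29.40 mm.

d = 29.4 mm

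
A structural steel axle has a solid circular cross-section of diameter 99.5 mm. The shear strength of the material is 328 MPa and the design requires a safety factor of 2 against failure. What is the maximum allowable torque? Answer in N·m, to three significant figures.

T_allow = 31700 N·m

τ_allow = 328/2 = 164.0 MPa.
For a solid shaft T_allow = τ_allow·πd³/16; πd³/16 = π×99.5³/16 = 193400 mm³.
T_allow = 164.0×193400 = 3.172×10^7 N·mm = 31720 N·m.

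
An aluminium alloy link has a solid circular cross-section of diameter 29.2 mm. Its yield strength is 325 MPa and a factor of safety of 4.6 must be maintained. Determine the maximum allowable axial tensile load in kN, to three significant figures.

σ_allow = 325/4.6 = 70.65 MPa.
A = πd²/4 = π×29.2²/4 = 669.7 mm².
F_allow = σ_allow × A = 70.65×669.7 = 47310 N.

F_allow = 47.3 kN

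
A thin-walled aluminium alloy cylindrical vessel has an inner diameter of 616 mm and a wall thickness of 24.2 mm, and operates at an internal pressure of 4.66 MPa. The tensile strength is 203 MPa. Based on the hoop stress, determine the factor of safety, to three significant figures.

σ_h = pD/(2t) = 4.66×616/(2×24.2) = 59.31 MPa.
n = 203/59.31 = 3.423.

n = 3.42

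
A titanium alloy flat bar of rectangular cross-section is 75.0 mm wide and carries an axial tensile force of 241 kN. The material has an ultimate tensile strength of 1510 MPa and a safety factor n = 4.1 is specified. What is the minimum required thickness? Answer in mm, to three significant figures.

σ_allow = 1510/4.1 = 368.3 MPa.
Required area A = F/σ_allow = 241000/368.3 = 654.4 mm².
t = A/w = 654.4/75.0 = 8.725 mm.

t = 8.72 mm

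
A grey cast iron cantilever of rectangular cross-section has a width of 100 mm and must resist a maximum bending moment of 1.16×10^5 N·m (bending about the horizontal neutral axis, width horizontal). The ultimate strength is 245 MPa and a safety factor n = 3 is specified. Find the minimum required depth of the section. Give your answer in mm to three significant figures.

σ_allow = 245/3 = 81.67 MPa.
For a rectangular section σ = 6M/(bh²), so h² = 6M/(b σ_allow) = 6×1.1600×10^8/(100×81.67) = 85220 mm².
h = 291.9 mm.

h = 292 mm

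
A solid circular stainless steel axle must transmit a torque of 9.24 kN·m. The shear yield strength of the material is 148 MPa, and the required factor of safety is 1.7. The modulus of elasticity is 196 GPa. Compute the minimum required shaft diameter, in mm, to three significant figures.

Allowable shear stress τ_allow = 148/1.7 = 87.06 MPa.
For a solid shaft τ = 16T/(πd³), so d³ = 16T/(π τ_allow) = 16×9240000/(π×87.06) = 540500 mm³.
d = (540500)^(1/3) = 81.46 mm.

d = 81.5 mm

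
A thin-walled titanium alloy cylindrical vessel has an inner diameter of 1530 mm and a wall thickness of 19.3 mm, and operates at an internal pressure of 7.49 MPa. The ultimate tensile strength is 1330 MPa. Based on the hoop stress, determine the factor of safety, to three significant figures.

n = 4.48

σ_h = pD/(2t) = 7.49×1530/(2×19.3) = 296.9 MPa.
n = 1330/296.9 = 4.480.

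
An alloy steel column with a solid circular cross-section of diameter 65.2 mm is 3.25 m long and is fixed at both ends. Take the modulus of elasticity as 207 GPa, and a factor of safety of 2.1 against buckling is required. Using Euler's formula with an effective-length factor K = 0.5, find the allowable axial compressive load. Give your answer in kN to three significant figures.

P_allow = 327 kN

I = πd⁴/64 = π×65.2⁴/64 = 887100 mm⁴.
Effective length L_e = KL = 0.5×3.25 m = 1625 mm.
Euler critical load P_cr = π²EI/L_e² = π²×207000×887100/1625² = 686300 N.
P_allow = P_cr/n = 686300/2.1 = 326800 N.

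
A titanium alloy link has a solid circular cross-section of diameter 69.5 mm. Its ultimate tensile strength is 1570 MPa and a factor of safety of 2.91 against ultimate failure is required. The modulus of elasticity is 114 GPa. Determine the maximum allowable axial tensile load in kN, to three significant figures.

F_allow = 2050 kN

σ_allow = 1570/2.91 = 539.5 MPa.
A = πd²/4 = π×69.5²/4 = 3794 mm².
F_allow = σ_allow × A = 539.5×3794 = 2.047×10^6 N.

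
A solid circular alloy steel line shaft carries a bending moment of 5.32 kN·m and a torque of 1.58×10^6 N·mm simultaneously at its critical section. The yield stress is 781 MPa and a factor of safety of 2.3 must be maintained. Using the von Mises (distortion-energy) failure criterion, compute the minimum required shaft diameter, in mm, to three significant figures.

σ_allow = σ_y/n = 781/2.3 = 339.6 MPa.
For a solid shaft σ_b = 32M/(πd³) and τ = 16T/(πd³), so the von Mises stress is σ' = (16/πd³)·√(4M²+3T²).
√(4M²+3T²) = √(4×(5.320×10^6)² + 3×(1.580×10^6)²) = 1.099×10^7 N·mm.
d³ = 16×1.099×10^7/(π×339.6) = 164800 mm³.
d = 54.82 mm.

d = 54.8 mm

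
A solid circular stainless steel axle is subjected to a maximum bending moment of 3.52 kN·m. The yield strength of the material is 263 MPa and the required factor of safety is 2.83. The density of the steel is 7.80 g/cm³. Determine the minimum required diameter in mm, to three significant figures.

σ_allow = 263/2.83 = 92.93 MPa.
For a solid circular section σ = 32M/(πd³), so d³ = 32M/(π σ_allow) = 32×3520000/(π×92.93) = 385800 mm³.
d = 72.80 mm.

d = 72.8 mm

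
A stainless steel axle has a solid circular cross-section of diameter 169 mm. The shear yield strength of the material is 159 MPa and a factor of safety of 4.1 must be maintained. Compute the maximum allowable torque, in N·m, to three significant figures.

τ_allow = 159/4.1 = 38.78 MPa.
For a solid shaft T_allow = τ_allow·πd³/16; πd³/16 = π×169³/16 = 947700 mm³.
T_allow = 38.78×947700 = 3.675×10^7 N·mm = 36750 N·m.

T_allow = 36800 N·m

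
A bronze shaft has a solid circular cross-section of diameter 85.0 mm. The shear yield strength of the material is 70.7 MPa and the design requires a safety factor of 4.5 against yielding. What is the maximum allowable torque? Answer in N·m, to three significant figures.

τ_allow = 70.7/4.5 = 15.71 MPa.
For a solid shaft T_allow = τ_allow·πd³/16; πd³/16 = π×85.0³/16 = 120600 mm³.
T_allow = 15.71×120600 = 1.894×10^6 N·mm = 1894 N·m.

T_allow = 1890 N·m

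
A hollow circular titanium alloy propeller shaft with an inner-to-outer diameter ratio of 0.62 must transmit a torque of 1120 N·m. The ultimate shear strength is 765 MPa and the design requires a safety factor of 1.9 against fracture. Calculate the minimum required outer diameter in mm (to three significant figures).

τ_allow = 765/1.9 = 402.6 MPa.
For a hollow shaft τ = 16T/[πd_o³(1−k⁴)] with k = 0.62, so 1−k⁴ = 0.8522.
d_o³ = 16T/[π τ_allow (1−k⁴)] = 16×1120000/(π×402.6×0.8522) = 16620 mm³.
d_o = 25.52 mm.

d_o = 25.5 mm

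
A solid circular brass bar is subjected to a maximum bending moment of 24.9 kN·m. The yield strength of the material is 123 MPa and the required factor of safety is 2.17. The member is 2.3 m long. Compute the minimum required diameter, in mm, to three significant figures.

d = 165 mm

σ_allow = 123/2.17 = 56.68 MPa.
For a solid circular section σ = 32M/(πd³), so d³ = 32M/(π σ_allow) = 32×2.4900×10^7/(π×56.68) = 4.475×10^6 mm³.
d = 164.8 mm.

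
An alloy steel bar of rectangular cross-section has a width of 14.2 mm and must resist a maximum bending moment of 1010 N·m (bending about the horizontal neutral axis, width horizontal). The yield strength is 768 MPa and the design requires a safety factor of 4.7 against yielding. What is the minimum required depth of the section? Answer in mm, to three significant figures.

σ_allow = 768/4.7 = 163.4 MPa.
For a rectangular section σ = 6M/(bh²), so h² = 6M/(b σ_allow) = 6×1010000/(14.2×163.4) = 2612 mm².
h = 51.10 mm.

h = 51.1 mm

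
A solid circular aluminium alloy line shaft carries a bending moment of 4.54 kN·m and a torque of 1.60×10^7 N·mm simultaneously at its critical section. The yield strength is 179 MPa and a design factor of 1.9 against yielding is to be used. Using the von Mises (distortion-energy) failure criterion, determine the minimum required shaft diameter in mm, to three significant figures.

σ_allow = σ_y/n = 179/1.9 = 94.21 MPa.
For a solid shaft σ_b = 32M/(πd³) and τ = 16T/(πd³), so the von Mises stress is σ' = (16/πd³)·√(4M²+3T²).
√(4M²+3T²) = √(4×(4.540×10^6)² + 3×(1.600×10^7)²) = 2.916×10^7 N·mm.
d³ = 16×2.916×10^7/(π×94.21) = 1.577×10^6 mm³.
d = 116.4 mm.

d = 116 mm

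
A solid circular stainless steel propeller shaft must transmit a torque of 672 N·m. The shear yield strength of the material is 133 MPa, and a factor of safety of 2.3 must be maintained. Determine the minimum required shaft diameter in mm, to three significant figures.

Allowable shear stress τ_allow = 133/2.3 = 57.83 MPa.
For a solid shaft τ = 16T/(πd³), so d³ = 16T/(π τ_allow) = 16×672000/(π×57.83) = 59190 mm³.
d = (59190)^(1/3) = 38.97 mm.

d = 39.0 mm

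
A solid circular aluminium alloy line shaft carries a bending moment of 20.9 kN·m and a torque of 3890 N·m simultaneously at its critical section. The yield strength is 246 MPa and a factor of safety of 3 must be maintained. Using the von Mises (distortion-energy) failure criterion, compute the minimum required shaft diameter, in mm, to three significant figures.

d = 138 mm

σ_allow = σ_y/n = 246/3 = 82.00 MPa.
For a solid shaft σ_b = 32M/(πd³) and τ = 16T/(πd³), so the von Mises stress is σ' = (16/πd³)·√(4M²+3T²).
√(4M²+3T²) = √(4×(2.090×10^7)² + 3×(3.890×10^6)²) = 4.234×10^7 N·mm.
d³ = 16×4.234×10^7/(π×82.00) = 2.630×10^6 mm³.
d = 138.0 mm.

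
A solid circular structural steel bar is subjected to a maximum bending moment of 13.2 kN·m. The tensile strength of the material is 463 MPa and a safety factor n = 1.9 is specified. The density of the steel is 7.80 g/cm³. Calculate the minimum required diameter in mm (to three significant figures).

d = 82.0 mm

σ_allow = 463/1.9 = 243.7 MPa.
For a solid circular section σ = 32M/(πd³), so d³ = 32M/(π σ_allow) = 32×1.3200×10^7/(π×243.7) = 551800 mm³.
d = 82.02 mm.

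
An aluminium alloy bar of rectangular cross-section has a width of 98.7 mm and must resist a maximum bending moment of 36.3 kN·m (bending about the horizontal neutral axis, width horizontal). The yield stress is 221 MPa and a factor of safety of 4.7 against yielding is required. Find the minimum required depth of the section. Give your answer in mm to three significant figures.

h = 217 mm

σ_allow = 221/4.7 = 47.02 MPa.
For a rectangular section σ = 6M/(bh²), so h² = 6M/(b σ_allow) = 6×3.6300×10^7/(98.7×47.02) = 46930 mm².
h = 216.6 mm.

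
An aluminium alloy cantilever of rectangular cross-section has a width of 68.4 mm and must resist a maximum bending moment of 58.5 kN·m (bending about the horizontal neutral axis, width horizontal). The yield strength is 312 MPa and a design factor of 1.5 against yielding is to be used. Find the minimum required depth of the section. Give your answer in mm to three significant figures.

h = 157 mm

σ_allow = 312/1.5 = 208.0 MPa.
For a rectangular section σ = 6M/(bh²), so h² = 6M/(b σ_allow) = 6×5.8500×10^7/(68.4×208.0) = 24670 mm².
h = 157.1 mm.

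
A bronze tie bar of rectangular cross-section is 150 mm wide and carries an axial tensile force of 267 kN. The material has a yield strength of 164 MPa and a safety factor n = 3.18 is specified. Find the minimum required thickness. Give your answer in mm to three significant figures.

σ_allow = 164/3.18 = 51.57 MPa.
Required area A = F/σ_allow = 267000/51.57 = 5177 mm².
t = A/w = 5177/150 = 34.51 mm.

t = 34.5 mm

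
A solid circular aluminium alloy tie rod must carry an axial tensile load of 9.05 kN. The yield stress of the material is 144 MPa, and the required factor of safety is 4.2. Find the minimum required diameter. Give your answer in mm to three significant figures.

d = 18.3 mm

Allowable stress σ_allow = 144/4.2 = 34.29 MPa.
Required area A = F/σ_allow = 9050.0/34.29 = 264.0 mm².
A = πd²/4 → d = √(4A/π) = 18.33 mm.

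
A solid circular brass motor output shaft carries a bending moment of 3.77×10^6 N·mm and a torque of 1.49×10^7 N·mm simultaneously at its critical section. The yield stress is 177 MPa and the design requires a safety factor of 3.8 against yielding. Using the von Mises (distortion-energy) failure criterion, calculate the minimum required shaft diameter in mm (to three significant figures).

σ_allow = σ_y/n = 177/3.8 = 46.58 MPa.
For a solid shaft σ_b = 32M/(πd³) and τ = 16T/(πd³), so the von Mises stress is σ' = (16/πd³)·√(4M²+3T²).
√(4M²+3T²) = √(4×(3.770×10^6)² + 3×(1.490×10^7)²) = 2.689×10^7 N·mm.
d³ = 16×2.689×10^7/(π×46.58) = 2.940×10^6 mm³.
d = 143.3 mm.

d = 143 mm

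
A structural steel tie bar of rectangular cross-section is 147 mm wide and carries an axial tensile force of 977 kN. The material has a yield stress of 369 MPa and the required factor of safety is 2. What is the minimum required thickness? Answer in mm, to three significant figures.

t = 36.0 mm

σ_allow = 369/2 = 184.5 MPa.
Required area A = F/σ_allow = 977000/184.5 = 5295 mm².
t = A/w = 5295/147 = 36.02 mm.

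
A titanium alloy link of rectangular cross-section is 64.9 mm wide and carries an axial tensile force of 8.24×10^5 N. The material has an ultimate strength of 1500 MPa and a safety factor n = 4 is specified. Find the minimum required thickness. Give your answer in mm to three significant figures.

t = 33.9 mm

σ_allow = 1500/4 = 375.0 MPa.
Required area A = F/σ_allow = 824000/375.0 = 2197 mm².
t = A/w = 2197/64.9 = 33.86 mm.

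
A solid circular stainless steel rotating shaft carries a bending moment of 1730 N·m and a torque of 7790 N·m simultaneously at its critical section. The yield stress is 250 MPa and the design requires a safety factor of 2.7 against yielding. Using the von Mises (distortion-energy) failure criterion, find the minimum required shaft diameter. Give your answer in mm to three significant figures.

d = 91.5 mm

σ_allow = σ_y/n = 250/2.7 = 92.59 MPa.
For a solid shaft σ_b = 32M/(πd³) and τ = 16T/(πd³), so the von Mises stress is σ' = (16/πd³)·√(4M²+3T²).
√(4M²+3T²) = √(4×(1.730×10^6)² + 3×(7.790×10^6)²) = 1.393×10^7 N·mm.
d³ = 16×1.393×10^7/(π×92.59) = 766200 mm³.
d = 91.50 mm.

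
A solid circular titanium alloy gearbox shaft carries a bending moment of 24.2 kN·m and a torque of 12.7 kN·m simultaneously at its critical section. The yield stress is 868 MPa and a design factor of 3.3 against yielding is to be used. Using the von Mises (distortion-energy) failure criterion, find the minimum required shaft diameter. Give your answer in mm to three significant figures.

d = 101 mm

σ_allow = σ_y/n = 868/3.3 = 263.0 MPa.
For a solid shaft σ_b = 32M/(πd³) and τ = 16T/(πd³), so the von Mises stress is σ' = (16/πd³)·√(4M²+3T²).
√(4M²+3T²) = √(4×(2.420×10^7)² + 3×(1.270×10^7)²) = 5.316×10^7 N·mm.
d³ = 16×5.316×10^7/(π×263.0) = 1.029×10^6 mm³.
d = 101.0 mm.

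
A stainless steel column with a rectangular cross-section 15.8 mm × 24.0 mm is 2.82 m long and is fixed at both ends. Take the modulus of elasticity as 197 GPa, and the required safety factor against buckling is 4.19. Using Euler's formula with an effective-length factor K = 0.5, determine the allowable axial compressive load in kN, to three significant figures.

P_allow = 1.84 kN

Buckling occurs about the weak axis: I_min = h·b³/12 = 24.0×15.8³/12 = 7889 mm⁴ (b = 15.8 mm is the smaller dimension).
Effective length L_e = KL = 0.5×2.82 m = 1410 mm.
Euler critical load P_cr = π²EI/L_e² = π²×197000×7889/1410² = 7715 N.
P_allow = P_cr/n = 7715/4.19 = 1841 N.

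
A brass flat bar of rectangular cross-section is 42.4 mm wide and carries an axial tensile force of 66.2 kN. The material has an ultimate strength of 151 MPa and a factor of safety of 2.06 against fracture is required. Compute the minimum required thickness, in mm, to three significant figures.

t = 21.3 mm

σ_allow = 151/2.06 = 73.30 MPa.
Required area A = F/σ_allow = 66200/73.30 = 903.1 mm².
t = A/w = 903.1/42.4 = 21.30 mm.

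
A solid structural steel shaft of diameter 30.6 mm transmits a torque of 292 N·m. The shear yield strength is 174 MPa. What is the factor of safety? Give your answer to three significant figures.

n = 3.35

τ = 16T/(πd³) = 16×292000/(π×30.6³) = 51.90 MPa.
n = τ_limit/τ = 174/51.90 = 3.352.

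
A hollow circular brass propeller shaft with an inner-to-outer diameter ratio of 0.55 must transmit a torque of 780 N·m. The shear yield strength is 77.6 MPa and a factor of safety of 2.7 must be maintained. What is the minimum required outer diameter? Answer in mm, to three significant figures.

τ_allow = 77.6/2.7 = 28.74 MPa.
For a hollow shaft τ = 16T/[πd_o³(1−k⁴)] with k = 0.55, so 1−k⁴ = 0.9085.
d_o³ = 16T/[π τ_allow (1−k⁴)] = 16×780000/(π×28.74×0.9085) = 152100 mm³.
d_o = 53.38 mm.

d_o = 53.4 mm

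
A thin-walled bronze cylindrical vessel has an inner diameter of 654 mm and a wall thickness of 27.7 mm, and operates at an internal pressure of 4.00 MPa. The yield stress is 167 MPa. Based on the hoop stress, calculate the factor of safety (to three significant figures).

n = 3.54

σ_h = pD/(2t) = 4.00×654/(2×27.7) = 47.22 MPa.
n = 167/47.22 = 3.537.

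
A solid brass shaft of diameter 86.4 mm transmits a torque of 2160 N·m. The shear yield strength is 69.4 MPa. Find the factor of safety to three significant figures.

τ = 16T/(πd³) = 16×2160000/(π×86.4³) = 17.06 MPa.
n = τ_limit/τ = 69.4/17.06 = 4.069.

n = 4.07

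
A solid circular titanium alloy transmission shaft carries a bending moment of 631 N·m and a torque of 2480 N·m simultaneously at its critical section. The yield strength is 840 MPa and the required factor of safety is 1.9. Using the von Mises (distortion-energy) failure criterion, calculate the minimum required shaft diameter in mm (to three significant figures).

σ_allow = σ_y/n = 840/1.9 = 442.1 MPa.
For a solid shaft σ_b = 32M/(πd³) and τ = 16T/(πd³), so the von Mises stress is σ' = (16/πd³)·√(4M²+3T²).
√(4M²+3T²) = √(4×(631000)² + 3×(2.480×10^6)²) = 4.477×10^6 N·mm.
d³ = 16×4.477×10^6/(π×442.1) = 51570 mm³.
d = 37.22 mm.

d = 37.2 mm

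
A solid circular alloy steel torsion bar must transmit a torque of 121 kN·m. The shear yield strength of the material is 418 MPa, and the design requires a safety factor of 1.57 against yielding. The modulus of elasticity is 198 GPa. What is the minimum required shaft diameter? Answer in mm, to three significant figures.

Allowable shear stress τ_allow = 418/1.57 = 266.2 MPa.
For a solid shaft τ = 16T/(πd³), so d³ = 16T/(π τ_allow) = 16×1.2100×10^8/(π×266.2) = 2.315×10^6 mm³.
d = (2.315×10^6)^(1/3) = 132.3 mm.

d = 132 mm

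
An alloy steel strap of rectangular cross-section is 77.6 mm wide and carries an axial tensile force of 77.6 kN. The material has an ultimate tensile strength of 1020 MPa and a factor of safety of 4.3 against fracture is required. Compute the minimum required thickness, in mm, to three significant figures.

σ_allow = 1020/4.3 = 237.2 MPa.
Required area A = F/σ_allow = 77600/237.2 = 327.1 mm².
t = A/w = 327.1/77.6 = 4.216 mm.

t = 4.22 mm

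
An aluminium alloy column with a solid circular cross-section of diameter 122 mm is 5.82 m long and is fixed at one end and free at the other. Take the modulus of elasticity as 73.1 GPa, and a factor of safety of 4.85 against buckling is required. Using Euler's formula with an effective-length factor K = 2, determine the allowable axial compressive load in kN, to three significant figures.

P_allow = 11.9 kN

I = πd⁴/64 = π×122⁴/64 = 1.087×10^7 mm⁴.
Effective length L_e = KL = 2×5.82 m = 11640 mm.
Euler critical load P_cr = π²EI/L_e² = π²×73100×1.087×10^7/11640² = 57910 N.
P_allow = P_cr/n = 57910/4.85 = 11940 N.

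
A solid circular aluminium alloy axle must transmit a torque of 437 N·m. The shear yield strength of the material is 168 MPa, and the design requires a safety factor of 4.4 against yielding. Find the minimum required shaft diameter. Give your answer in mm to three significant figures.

Allowable shear stress τ_allow = 168/4.4 = 38.18 MPa.
For a solid shaft τ = 16T/(πd³), so d³ = 16T/(π τ_allow) = 16×437000/(π×38.18) = 58290 mm³.
d = (58290)^(1/3) = 38.77 mm.

d = 38.8 mm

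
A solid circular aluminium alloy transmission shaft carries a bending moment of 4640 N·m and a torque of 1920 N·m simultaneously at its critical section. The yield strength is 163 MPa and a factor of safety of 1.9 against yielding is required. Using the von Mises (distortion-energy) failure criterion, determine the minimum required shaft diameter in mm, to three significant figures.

σ_allow = σ_y/n = 163/1.9 = 85.79 MPa.
For a solid shaft σ_b = 32M/(πd³) and τ = 16T/(πd³), so the von Mises stress is σ' = (16/πd³)·√(4M²+3T²).
√(4M²+3T²) = √(4×(4.640×10^6)² + 3×(1.920×10^6)²) = 9.858×10^6 N·mm.
d³ = 16×9.858×10^6/(π×85.79) = 585200 mm³.
d = 83.64 mm.

d = 83.6 mm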